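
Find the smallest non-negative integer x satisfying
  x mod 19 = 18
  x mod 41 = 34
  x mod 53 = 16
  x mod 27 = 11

Combine the congruences pairwise.
From x ≡ 18 (mod 19) write x = 18 + 19t. Substituting into x ≡ 34 (mod 41) gives 19t ≡ 16 (mod 41), and since 19⁻¹ ≡ 13 (mod 41), t ≡ 3. Hence x ≡ 18 + 19·3 = 75 (mod 779).
From x ≡ 75 (mod 779) write x = 75 + 779t. Substituting into x ≡ 16 (mod 53) gives 779t ≡ 47 (mod 53), and since 37⁻¹ ≡ 43 (mod 53), t ≡ 7. Hence x ≡ 75 + 779·7 = 5528 (mod 41287).
From x ≡ 5528 (mod 41287) write x = 5528 + 41287t. Substituting into x ≡ 11 (mod 27) gives 41287t ≡ 18 (mod 27), and since 4⁻¹ ≡ 7 (mod 27), t ≡ 18. Hence x ≡ 5528 + 41287·18 = 748694 (mod 1114749).

748694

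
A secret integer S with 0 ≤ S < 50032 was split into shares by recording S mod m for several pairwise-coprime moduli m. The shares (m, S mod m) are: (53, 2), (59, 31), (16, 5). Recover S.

From S ≡ 2 (mod 53) write S = 2 + 53t. Substituting into S ≡ 31 (mod 59) gives 53t ≡ 29 (mod 59), and since 53⁻¹ ≡ 49 (mod 59), t ≡ 5. Hence S ≡ 2 + 53·5 = 267 (mod 3127).
From S ≡ 267 (mod 3127) write S = 267 + 3127t. Substituting into S ≡ 5 (mod 16) gives 3127t ≡ 10 (mod 16), and since 7⁻¹ ≡ 7 (mod 16), t ≡ 6. Hence S ≡ 267 + 3127·6 = 19029 (mod 50032).

19029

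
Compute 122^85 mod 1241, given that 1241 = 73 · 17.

1144

Mod 73: 122 ≡ 49; by Fermat, exponent reduces to 85 mod 72 = 13; 49^13 ≡ 49 (mod 73).
Mod 17: 122 ≡ 3; by Fermat, exponent reduces to 85 mod 16 = 5; 3^5 ≡ 5 (mod 17).
Combine by CRT: x ≡ 49 (mod 73), x ≡ 5 (mod 17) ⇒ x ≡ 1144 (mod 1241).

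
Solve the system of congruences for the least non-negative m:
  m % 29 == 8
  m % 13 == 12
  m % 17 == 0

From m ≡ 8 (mod 29) write m = 8 + 29t. Substituting into m ≡ 12 (mod 13) gives 29t ≡ 4 (mod 13), and since 3⁻¹ ≡ 9 (mod 13), t ≡ 10. Hence m ≡ 8 + 29·10 = 298 (mod 377).
From m ≡ 298 (mod 377) write m = 298 + 377t. Substituting into m ≡ 0 (mod 17) gives 377t ≡ 8 (mod 17), and since 3⁻¹ ≡ 6 (mod 17), t ≡ 14. Hence m ≡ 298 + 377·14 = 5576 (mod 6409).

5576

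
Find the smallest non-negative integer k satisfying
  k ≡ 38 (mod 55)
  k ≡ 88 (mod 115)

Combine the congruences pairwise.
gcd(55, 115) = 5 and 5 | (88 − 38), so the pair is consistent; merging gives k ≡ 203 (mod 1265), where 1265 = lcm(55, 115).
The solution is unique modulo lcm(55, 115) = 1265.

203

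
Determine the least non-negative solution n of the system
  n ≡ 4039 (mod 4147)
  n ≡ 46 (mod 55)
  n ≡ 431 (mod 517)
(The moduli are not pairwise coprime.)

Combine the congruences pairwise.
gcd(4147, 55) = 11 and 11 | (46 − 4039), so the pair is consistent; merging gives n ≡ 8186 (mod 20735), where 20735 = lcm(4147, 55).
gcd(20735, 517) = 11 and 11 | (431 − 8186), so the pair is consistent; merging gives n ≡ 8186 (mod 974545), where 974545 = lcm(20735, 517).
The solution is unique modulo lcm(4147, 55, 517) = 974545.

8186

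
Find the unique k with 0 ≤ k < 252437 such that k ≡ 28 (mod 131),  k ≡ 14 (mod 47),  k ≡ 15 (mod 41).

115963

The moduli are pairwise coprime; N = 131·47·41 = 252437.
N/131 = 1927; 1927 ≡ 93 (mod 131); 93·31 ≡ 1, so inverse 31.
N/47 = 5371; 5371 ≡ 13 (mod 47); 13·29 ≡ 1, so inverse 29.
N/41 = 6157; 6157 ≡ 7 (mod 41); 7·6 ≡ 1, so inverse 6.
k ≡ 28·1927·31 + 14·5371·29 + 15·6157·6 = 4407392.
4407392 mod 252437 = 115963.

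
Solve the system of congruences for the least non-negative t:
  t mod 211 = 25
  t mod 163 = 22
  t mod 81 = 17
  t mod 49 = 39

126417932

From t ≡ 25 (mod 211) write t = 25 + 211s. Substituting into t ≡ 22 (mod 163) gives 211s ≡ 160 (mod 163), and since 48⁻¹ ≡ 17 (mod 163), s ≡ 112. Hence t ≡ 25 + 211·112 = 23657 (mod 34393).
From t ≡ 23657 (mod 34393) write t = 23657 + 34393s. Substituting into t ≡ 17 (mod 81) gives 34393s ≡ 12 (mod 81), and since 49⁻¹ ≡ 43 (mod 81), s ≡ 30. Hence t ≡ 23657 + 34393·30 = 1055447 (mod 2785833).
From t ≡ 1055447 (mod 2785833) write t = 1055447 + 2785833s. Substituting into t ≡ 39 (mod 49) gives 2785833s ≡ 3 (mod 49), and since 36⁻¹ ≡ 15 (mod 49), s ≡ 45. Hence t ≡ 1055447 + 2785833·45 = 126417932 (mod 136505817).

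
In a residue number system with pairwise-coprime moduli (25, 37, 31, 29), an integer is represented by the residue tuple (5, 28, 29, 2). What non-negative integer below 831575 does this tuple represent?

454055

From x ≡ 5 (mod 25) write x = 5 + 25t. Substituting into x ≡ 28 (mod 37) gives 25t ≡ 23 (mod 37), and since 25⁻¹ ≡ 3 (mod 37), t ≡ 32. Hence x ≡ 5 + 25·32 = 805 (mod 925).
From x ≡ 805 (mod 925) write x = 805 + 925t. Substituting into x ≡ 29 (mod 31) gives 925t ≡ 30 (mod 31), and since 26⁻¹ ≡ 6 (mod 31), t ≡ 25. Hence x ≡ 805 + 925·25 = 23930 (mod 28675).
From x ≡ 23930 (mod 28675) write x = 23930 + 28675t. Substituting into x ≡ 2 (mod 29) gives 28675t ≡ 26 (mod 29), and since 23⁻¹ ≡ 24 (mod 29), t ≡ 15. Hence x ≡ 23930 + 28675·15 = 454055 (mod 831575).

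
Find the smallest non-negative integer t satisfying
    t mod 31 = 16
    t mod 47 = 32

From t ≡ 16 (mod 31) write t = 16 + 31s. Substituting into t ≡ 32 (mod 47) gives 31s ≡ 16 (mod 47), and since 31⁻¹ ≡ 44 (mod 47), s ≡ 46. Hence t ≡ 16 + 31·46 = 1442 (mod 1457).

1442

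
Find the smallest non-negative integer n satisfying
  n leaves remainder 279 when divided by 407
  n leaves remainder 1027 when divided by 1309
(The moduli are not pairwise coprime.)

Combine the congruences pairwise.
gcd(407, 1309) = 11 and 11 | (1027 − 279), so the pair is consistent; merging gives n ≡ 14117 (mod 48433), where 48433 = lcm(407, 1309).
The solution is unique modulo lcm(407, 1309) = 48433.

14117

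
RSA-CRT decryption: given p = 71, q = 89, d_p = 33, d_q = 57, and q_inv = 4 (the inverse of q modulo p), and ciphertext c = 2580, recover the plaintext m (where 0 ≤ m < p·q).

m₁ = c^(d_p) mod p: c ≡ 24 (mod 71), and 24^33 mod 71 = 9.
m₂ = c^(d_q) mod q: c ≡ 88 (mod 89), and 88^57 mod 89 = 88.
h = q_inv·(m₁ − m₂) mod p = 4·(9 − 88) mod 71 = 39.
m = m₂ + h·q = 88 + 39·89 = 3559.

3559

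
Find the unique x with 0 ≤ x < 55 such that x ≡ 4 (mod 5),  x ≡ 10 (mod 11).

From x ≡ 4 (mod 5) write x = 4 + 5t. Substituting into x ≡ 10 (mod 11) gives 5t ≡ 6 (mod 11), and since 5⁻¹ ≡ 9 (mod 11), t ≡ 10. Hence x ≡ 4 + 5·10 = 54 (mod 55).

54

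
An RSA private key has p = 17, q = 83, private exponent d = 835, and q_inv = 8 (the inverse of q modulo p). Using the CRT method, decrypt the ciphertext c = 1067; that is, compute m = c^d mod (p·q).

d_p = d mod (p−1) = 835 mod 16 = 3; d_q = d mod (q−1) = 15.
m₁ = c^(d_p) mod p: c ≡ 13 (mod 17), and 13^3 mod 17 = 4.
m₂ = c^(d_q) mod q: c ≡ 71 (mod 83), and 71^15 mod 83 = 8.
h = q_inv·(m₁ − m₂) mod p = 8·(4 − 8) mod 17 = 2.
m = m₂ + h·q = 8 + 2·83 = 174.

174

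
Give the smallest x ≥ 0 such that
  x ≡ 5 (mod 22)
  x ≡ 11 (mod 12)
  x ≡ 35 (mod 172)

4163

Combine the congruences pairwise.
gcd(22, 12) = 2 and 2 | (11 − 5), so the pair is consistent; merging gives x ≡ 71 (mod 132), where 132 = lcm(22, 12).
gcd(132, 172) = 4 and 4 | (35 − 71), so the pair is consistent; merging gives x ≡ 4163 (mod 5676), where 5676 = lcm(132, 172).
The solution is unique modulo lcm(22, 12, 172) = 5676.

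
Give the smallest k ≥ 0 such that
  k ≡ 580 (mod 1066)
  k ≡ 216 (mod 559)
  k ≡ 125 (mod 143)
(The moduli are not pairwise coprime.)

145556

Combine the congruences pairwise.
gcd(1066, 559) = 13 and 13 | (216 − 580), so the pair is consistent; merging gives k ≡ 8042 (mod 45838), where 45838 = lcm(1066, 559).
gcd(45838, 143) = 13 and 13 | (125 − 8042), so the pair is consistent; merging gives k ≡ 145556 (mod 504218), where 504218 = lcm(45838, 143).
The solution is unique modulo lcm(1066, 559, 143) = 504218.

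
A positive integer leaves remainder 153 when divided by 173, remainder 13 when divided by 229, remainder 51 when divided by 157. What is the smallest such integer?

891968

From N ≡ 153 (mod 173) write N = 153 + 173t. Substituting into N ≡ 13 (mod 229) gives 173t ≡ 89 (mod 229), and since 173⁻¹ ≡ 184 (mod 229), t ≡ 117. Hence N ≡ 153 + 173·117 = 20394 (mod 39617).
From N ≡ 20394 (mod 39617) write N = 20394 + 39617t. Substituting into N ≡ 51 (mod 157) gives 39617t ≡ 67 (mod 157), and since 53⁻¹ ≡ 80 (mod 157), t ≡ 22. Hence N ≡ 20394 + 39617·22 = 891968 (mod 6219869).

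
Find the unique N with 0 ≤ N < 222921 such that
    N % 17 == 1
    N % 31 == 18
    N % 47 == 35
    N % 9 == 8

The moduli are pairwise coprime; M = 17·31·47·9 = 222921.
M/17 = 13113; 13113 ≡ 6 (mod 17); 6·3 ≡ 1, so inverse 3.
M/31 = 7191; 7191 ≡ 30 (mod 31); 30·30 ≡ 1, so inverse 30.
M/47 = 4743; 4743 ≡ 43 (mod 47); 43·35 ≡ 1, so inverse 35.
M/9 = 24769; 24769 ≡ 1 (mod 9), inverse 1.
N ≡ 1·13113·3 + 18·7191·30 + 35·4743·35 + 8·24769·1 = 9930806.
9930806 mod 222921 = 122282.

122282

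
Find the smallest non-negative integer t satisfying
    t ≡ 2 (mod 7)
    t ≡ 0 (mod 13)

From t ≡ 2 (mod 7) write t = 2 + 7s. Substituting into t ≡ 0 (mod 13) gives 7s ≡ 11 (mod 13), and since 7⁻¹ ≡ 2 (mod 13), s ≡ 9. Hence t ≡ 2 + 7·9 = 65 (mod 91).

65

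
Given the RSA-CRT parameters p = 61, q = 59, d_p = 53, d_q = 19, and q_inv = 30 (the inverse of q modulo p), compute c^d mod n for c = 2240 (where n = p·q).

m₁ = c^(d_p) mod p: c ≡ 44 (mod 61), and 44^53 mod 61 = 2.
m₂ = c^(d_q) mod q: c ≡ 57 (mod 59), and 57^19 mod 59 = 45.
h = q_inv·(m₁ − m₂) mod p = 30·(2 − 45) mod 61 = 52.
m = m₂ + h·q = 45 + 52·59 = 3113.

3113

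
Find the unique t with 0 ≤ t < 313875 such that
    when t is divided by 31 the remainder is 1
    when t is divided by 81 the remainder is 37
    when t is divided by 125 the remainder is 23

284023

From t ≡ 1 (mod 31) write t = 1 + 31s. Substituting into t ≡ 37 (mod 81) gives 31s ≡ 36 (mod 81), and since 31⁻¹ ≡ 34 (mod 81), s ≡ 9. Hence t ≡ 1 + 31·9 = 280 (mod 2511).
From t ≡ 280 (mod 2511) write t = 280 + 2511s. Substituting into t ≡ 23 (mod 125) gives 2511s ≡ 118 (mod 125), and since 11⁻¹ ≡ 91 (mod 125), s ≡ 113. Hence t ≡ 280 + 2511·113 = 284023 (mod 313875).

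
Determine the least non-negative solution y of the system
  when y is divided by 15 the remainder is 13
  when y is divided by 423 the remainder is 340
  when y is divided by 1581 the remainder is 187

1100563

Combine the congruences pairwise.
gcd(15, 423) = 3 and 3 | (340 − 13), so the pair is consistent; merging gives y ≡ 763 (mod 2115), where 2115 = lcm(15, 423).
gcd(2115, 1581) = 3 and 3 | (187 − 763), so the pair is consistent; merging gives y ≡ 1100563 (mod 1114605), where 1114605 = lcm(2115, 1581).
The solution is unique modulo lcm(15, 423, 1581) = 1114605.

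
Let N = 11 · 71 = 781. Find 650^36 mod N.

628

Mod 11: 650 ≡ 1; by Fermat, exponent reduces to 36 mod 10 = 6; 1^6 ≡ 1 (mod 11).
Mod 71: 650 ≡ 11; 11^36 ≡ 60 (mod 71).
Combine by CRT: x ≡ 1 (mod 11), x ≡ 60 (mod 71) ⇒ x ≡ 628 (mod 781).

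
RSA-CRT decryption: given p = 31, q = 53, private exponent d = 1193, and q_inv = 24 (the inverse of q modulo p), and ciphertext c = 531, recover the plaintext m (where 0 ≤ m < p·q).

d_p = d mod (p−1) = 1193 mod 30 = 23; d_q = d mod (q−1) = 49.
m₁ = c^(d_p) mod p: c ≡ 4 (mod 31), and 4^23 mod 31 = 2.
m₂ = c^(d_q) mod q: c ≡ 1 (mod 53), and 1^49 mod 53 = 1.
h = q_inv·(m₁ − m₂) mod p = 24·(2 − 1) mod 31 = 24.
m = m₂ + h·q = 1 + 24·53 = 1273.

1273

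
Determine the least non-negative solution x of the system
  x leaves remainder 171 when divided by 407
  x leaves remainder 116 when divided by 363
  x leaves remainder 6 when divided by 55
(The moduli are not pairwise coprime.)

gcd(407, 363) = 11 and 11 | (116 − 171), so the pair is consistent; merging gives x ≡ 3020 (mod 13431), where 13431 = lcm(407, 363).
gcd(13431, 55) = 11 and 11 | (6 − 3020), so the pair is consistent; merging gives x ≡ 16451 (mod 67155), where 67155 = lcm(13431, 55).
The solution is unique modulo lcm(407, 363, 55) = 67155.

16451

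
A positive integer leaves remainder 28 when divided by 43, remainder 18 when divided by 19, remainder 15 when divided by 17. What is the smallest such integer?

From m ≡ 28 (mod 43) write m = 28 + 43t. Substituting into m ≡ 18 (mod 19) gives 43t ≡ 9 (mod 19), and since 5⁻¹ ≡ 4 (mod 19), t ≡ 17. Hence m ≡ 28 + 43·17 = 759 (mod 817).
From m ≡ 759 (mod 817) write m = 759 + 817t. Substituting into m ≡ 15 (mod 17) gives 817t ≡ 4 (mod 17), and since 1⁻¹ ≡ 1 (mod 17), t ≡ 4. Hence m ≡ 759 + 817·4 = 4027 (mod 13889).

4027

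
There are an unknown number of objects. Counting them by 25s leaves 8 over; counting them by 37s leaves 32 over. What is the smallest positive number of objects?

Combine the congruences pairwise.
From N ≡ 8 (mod 25) write N = 8 + 25t. Substituting into N ≡ 32 (mod 37) gives 25t ≡ 24 (mod 37), and since 25⁻¹ ≡ 3 (mod 37), t ≡ 35. Hence N ≡ 8 + 25·35 = 883 (mod 925).

883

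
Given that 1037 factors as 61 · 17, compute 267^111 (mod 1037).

Mod 61: 267 ≡ 23; by Fermat, exponent reduces to 111 mod 60 = 51; 23^51 ≡ 38 (mod 61).
Mod 17: 267 ≡ 12; by Fermat, exponent reduces to 111 mod 16 = 15; 12^15 ≡ 10 (mod 17).
Combine by CRT: x ≡ 38 (mod 61), x ≡ 10 (mod 17) ⇒ x ≡ 282 (mod 1037).

282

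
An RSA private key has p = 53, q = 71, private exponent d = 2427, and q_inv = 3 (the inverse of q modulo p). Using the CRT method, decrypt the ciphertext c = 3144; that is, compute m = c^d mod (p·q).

d_p = d mod (p−1) = 2427 mod 52 = 35; d_q = d mod (q−1) = 47.
m₁ = c^(d_p) mod p: c ≡ 17 (mod 53), and 17^35 mod 53 = 38.
m₂ = c^(d_q) mod q: c ≡ 20 (mod 71), and 20^47 mod 71 = 30.
h = q_inv·(m₁ − m₂) mod p = 3·(38 − 30) mod 53 = 24.
m = m₂ + h·q = 30 + 24·71 = 1734.

1734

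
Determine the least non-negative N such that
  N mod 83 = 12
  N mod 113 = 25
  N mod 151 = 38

1222685

The moduli are pairwise coprime; M = 83·113·151 = 1416229.
M/83 = 17063; 17063 ≡ 48 (mod 83); 48·64 ≡ 1, so inverse 64.
M/113 = 12533; 12533 ≡ 103 (mod 113); 103·79 ≡ 1, so inverse 79.
M/151 = 9379; 9379 ≡ 17 (mod 151); 17·80 ≡ 1, so inverse 80.
N ≡ 12·17063·64 + 25·12533·79 + 38·9379·80 = 66369219.
66369219 mod 1416229 = 1222685.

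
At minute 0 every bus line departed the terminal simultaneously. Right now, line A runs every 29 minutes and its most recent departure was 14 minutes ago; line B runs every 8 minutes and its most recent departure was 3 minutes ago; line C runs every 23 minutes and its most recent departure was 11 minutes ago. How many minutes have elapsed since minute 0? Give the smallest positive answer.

1667

From t ≡ 14 (mod 29) write t = 14 + 29s. Substituting into t ≡ 3 (mod 8) gives 29s ≡ 5 (mod 8), and since 5⁻¹ ≡ 5 (mod 8), s ≡ 1. Hence t ≡ 14 + 29·1 = 43 (mod 232).
From t ≡ 43 (mod 232) write t = 43 + 232s. Substituting into t ≡ 11 (mod 23) gives 232s ≡ 14 (mod 23), and since 2⁻¹ ≡ 12 (mod 23), s ≡ 7. Hence t ≡ 43 + 232·7 = 1667 (mod 5336).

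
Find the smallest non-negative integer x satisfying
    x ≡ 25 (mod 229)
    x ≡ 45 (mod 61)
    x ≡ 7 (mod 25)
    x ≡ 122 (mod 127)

32817557

The moduli are pairwise coprime; N = 229·61·25·127 = 44351575.
N/229 = 193675; 193675 ≡ 170 (mod 229); 170·163 ≡ 1, so inverse 163.
N/61 = 727075; 727075 ≡ 16 (mod 61); 16·42 ≡ 1, so inverse 42.
N/25 = 1774063; 1774063 ≡ 13 (mod 25); 13·2 ≡ 1, so inverse 2.
N/127 = 349225; 349225 ≡ 102 (mod 127); 102·66 ≡ 1, so inverse 66.
x ≡ 25·193675·163 + 45·727075·42 + 7·1774063·2 + 122·349225·66 = 5000193957.
5000193957 mod 44351575 = 32817557.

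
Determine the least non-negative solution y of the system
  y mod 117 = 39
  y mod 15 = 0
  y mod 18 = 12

390

gcd(117, 15) = 3 and 3 | (0 − 39), so the pair is consistent; merging gives y ≡ 390 (mod 585), where 585 = lcm(117, 15).
gcd(585, 18) = 9 and 9 | (12 − 390), so the pair is consistent; merging gives y ≡ 390 (mod 1170), where 1170 = lcm(585, 18).
The solution is unique modulo lcm(117, 15, 18) = 1170.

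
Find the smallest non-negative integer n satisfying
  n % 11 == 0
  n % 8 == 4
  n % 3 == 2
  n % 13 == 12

The moduli are pairwise coprime; M = 11·8·3·13 = 3432.
M/11 = 312; 312 ≡ 4 (mod 11); 4·3 ≡ 1, so inverse 3.
M/8 = 429; 429 ≡ 5 (mod 8); 5·5 ≡ 1, so inverse 5.
M/3 = 1144; 1144 ≡ 1 (mod 3), inverse 1.
M/13 = 264; 264 ≡ 4 (mod 13); 4·10 ≡ 1, so inverse 10.
n ≡ 0·312·3 + 4·429·5 + 2·1144·1 + 12·264·10 = 42548.
42548 mod 3432 = 1364.

1364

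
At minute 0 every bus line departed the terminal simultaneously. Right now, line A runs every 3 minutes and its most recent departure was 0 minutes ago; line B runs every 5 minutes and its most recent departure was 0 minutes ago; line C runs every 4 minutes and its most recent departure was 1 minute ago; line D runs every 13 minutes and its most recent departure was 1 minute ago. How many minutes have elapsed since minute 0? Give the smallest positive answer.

105

The moduli are pairwise coprime; N = 3·5·4·13 = 780.
N/3 = 260; 260 ≡ 2 (mod 3); 2·2 ≡ 1, so inverse 2.
N/5 = 156; 156 ≡ 1 (mod 5), inverse 1.
N/4 = 195; 195 ≡ 3 (mod 4); 3·3 ≡ 1, so inverse 3.
N/13 = 60; 60 ≡ 8 (mod 13); 8·5 ≡ 1, so inverse 5.
t ≡ 0·260·2 + 0·156·1 + 1·195·3 + 1·60·5 = 885.
885 mod 780 = 105.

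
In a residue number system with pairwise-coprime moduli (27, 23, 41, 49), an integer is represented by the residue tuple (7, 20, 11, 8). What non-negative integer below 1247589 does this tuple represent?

157984

Combine the congruences pairwise.
From x ≡ 7 (mod 27) write x = 7 + 27t. Substituting into x ≡ 20 (mod 23) gives 27t ≡ 13 (mod 23), and since 4⁻¹ ≡ 6 (mod 23), t ≡ 9. Hence x ≡ 7 + 27·9 = 250 (mod 621).
From x ≡ 250 (mod 621) write x = 250 + 621t. Substituting into x ≡ 11 (mod 41) gives 621t ≡ 7 (mod 41), and since 6⁻¹ ≡ 7 (mod 41), t ≡ 8. Hence x ≡ 250 + 621·8 = 5218 (mod 25461).
From x ≡ 5218 (mod 25461) write x = 5218 + 25461t. Substituting into x ≡ 8 (mod 49) gives 25461t ≡ 33 (mod 49), and since 30⁻¹ ≡ 18 (mod 49), t ≡ 6. Hence x ≡ 5218 + 25461·6 = 157984 (mod 1247589).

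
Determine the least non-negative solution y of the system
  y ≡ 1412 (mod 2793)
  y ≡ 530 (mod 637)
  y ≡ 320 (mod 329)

gcd(2793, 637) = 49 and 49 | (530 − 1412), so the pair is consistent; merging gives y ≡ 34928 (mod 36309), where 36309 = lcm(2793, 637).
gcd(36309, 329) = 7 and 7 | (320 − 34928), so the pair is consistent; merging gives y ≡ 216473 (mod 1706523), where 1706523 = lcm(36309, 329).
The solution is unique modulo lcm(2793, 637, 329) = 1706523.

216473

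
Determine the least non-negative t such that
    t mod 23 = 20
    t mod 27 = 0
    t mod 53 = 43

28080

From t ≡ 20 (mod 23) write t = 20 + 23s. Substituting into t ≡ 0 (mod 27) gives 23s ≡ 7 (mod 27), and since 23⁻¹ ≡ 20 (mod 27), s ≡ 5. Hence t ≡ 20 + 23·5 = 135 (mod 621).
From t ≡ 135 (mod 621) write t = 135 + 621s. Substituting into t ≡ 43 (mod 53) gives 621s ≡ 14 (mod 53), and since 38⁻¹ ≡ 7 (mod 53), s ≡ 45. Hence t ≡ 135 + 621·45 = 28080 (mod 32913).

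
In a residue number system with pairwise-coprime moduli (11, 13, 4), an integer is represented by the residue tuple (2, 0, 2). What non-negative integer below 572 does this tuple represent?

442

The moduli are pairwise coprime; N = 11·13·4 = 572.
N/11 = 52; 52 ≡ 8 (mod 11); 8·7 ≡ 1, so inverse 7.
N/13 = 44; 44 ≡ 5 (mod 13); 5·8 ≡ 1, so inverse 8.
N/4 = 143; 143 ≡ 3 (mod 4); 3·3 ≡ 1, so inverse 3.
x ≡ 2·52·7 + 0·44·8 + 2·143·3 = 1586.
1586 mod 572 = 442.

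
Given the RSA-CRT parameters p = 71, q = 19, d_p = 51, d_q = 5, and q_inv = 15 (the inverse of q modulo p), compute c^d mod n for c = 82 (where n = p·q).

m₁ = c^(d_p) mod p: c ≡ 11 (mod 71), and 11^51 mod 71 = 69.
m₂ = c^(d_q) mod q: c ≡ 6 (mod 19), and 6^5 mod 19 = 5.
h = q_inv·(m₁ − m₂) mod p = 15·(69 − 5) mod 71 = 37.
m = m₂ + h·q = 5 + 37·19 = 708.

708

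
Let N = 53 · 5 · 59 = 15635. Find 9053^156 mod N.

11396

Mod 53: 9053 ≡ 43; since 52 | 156, by Fermat 43^156 ≡ 1 (mod 53).
Mod 5: 9053 ≡ 3; since 4 | 156, by Fermat 3^156 ≡ 1 (mod 5).
Mod 59: 9053 ≡ 26; by Fermat, exponent reduces to 156 mod 58 = 40; 26^40 ≡ 9 (mod 59).
Combine by CRT: x ≡ 1 (mod 53), x ≡ 1 (mod 5), x ≡ 9 (mod 59) ⇒ x ≡ 11396 (mod 15635).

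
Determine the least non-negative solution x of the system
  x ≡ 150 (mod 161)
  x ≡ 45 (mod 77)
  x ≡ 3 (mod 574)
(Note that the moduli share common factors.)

100453

gcd(161, 77) = 7 and 7 | (45 − 150), so the pair is consistent; merging gives x ≡ 1277 (mod 1771), where 1771 = lcm(161, 77).
gcd(1771, 574) = 7 and 7 | (3 − 1277), so the pair is consistent; merging gives x ≡ 100453 (mod 145222), where 145222 = lcm(1771, 574).
The solution is unique modulo lcm(161, 77, 574) = 145222.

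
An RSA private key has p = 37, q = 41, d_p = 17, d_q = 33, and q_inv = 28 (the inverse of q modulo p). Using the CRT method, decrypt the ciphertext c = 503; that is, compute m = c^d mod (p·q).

m₁ = c^(d_p) mod p: c ≡ 22 (mod 37), and 22^17 mod 37 = 5.
m₂ = c^(d_q) mod q: c ≡ 11 (mod 41), and 11^33 mod 41 = 34.
h = q_inv·(m₁ − m₂) mod p = 28·(5 − 34) mod 37 = 2.
m = m₂ + h·q = 34 + 2·41 = 116.

116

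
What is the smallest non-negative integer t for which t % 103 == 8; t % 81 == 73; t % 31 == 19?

The moduli are pairwise coprime; N = 103·81·31 = 258633.
N/103 = 2511; 2511 ≡ 39 (mod 103); 39·37 ≡ 1, so inverse 37.
N/81 = 3193; 3193 ≡ 34 (mod 81); 34·31 ≡ 1, so inverse 31.
N/31 = 8343; 8343 ≡ 4 (mod 31); 4·8 ≡ 1, so inverse 8.
t ≡ 8·2511·37 + 73·3193·31 + 19·8343·8 = 9237151.
9237151 mod 258633 = 184996.

184996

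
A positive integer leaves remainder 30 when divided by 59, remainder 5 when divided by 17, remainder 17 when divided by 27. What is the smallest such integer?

25046

The moduli are pairwise coprime; N = 59·17·27 = 27081.
N/59 = 459; 459 ≡ 46 (mod 59); 46·9 ≡ 1, so inverse 9.
N/17 = 1593; 1593 ≡ 12 (mod 17); 12·10 ≡ 1, so inverse 10.
N/27 = 1003; 1003 ≡ 4 (mod 27); 4·7 ≡ 1, so inverse 7.
a ≡ 30·459·9 + 5·1593·10 + 17·1003·7 = 322937.
322937 mod 27081 = 25046.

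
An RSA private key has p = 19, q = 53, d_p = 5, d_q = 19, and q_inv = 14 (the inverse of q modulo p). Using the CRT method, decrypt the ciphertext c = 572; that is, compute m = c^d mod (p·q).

89

m₁ = c^(d_p) mod p: c ≡ 2 (mod 19), and 2^5 mod 19 = 13.
m₂ = c^(d_q) mod q: c ≡ 42 (mod 53), and 42^19 mod 53 = 36.
h = q_inv·(m₁ − m₂) mod p = 14·(13 − 36) mod 19 = 1.
m = m₂ + h·q = 36 + 1·53 = 89.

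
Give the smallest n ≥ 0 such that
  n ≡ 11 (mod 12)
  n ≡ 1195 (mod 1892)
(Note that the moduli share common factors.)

Combine the congruences pairwise.
gcd(12, 1892) = 4 and 4 | (1195 − 11), so the pair is consistent; merging gives n ≡ 4979 (mod 5676), where 5676 = lcm(12, 1892).
The solution is unique modulo lcm(12, 1892) = 5676.

4979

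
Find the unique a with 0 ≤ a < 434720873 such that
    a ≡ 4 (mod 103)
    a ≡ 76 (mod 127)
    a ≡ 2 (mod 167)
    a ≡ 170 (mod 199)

The moduli are pairwise coprime; N = 103·127·167·199 = 434720873.
N/103 = 4220591; 4220591 ≡ 63 (mod 103); 63·18 ≡ 1, so inverse 18.
N/127 = 3422999; 3422999 ≡ 95 (mod 127); 95·123 ≡ 1, so inverse 123.
N/167 = 2603119; 2603119 ≡ 90 (mod 167); 90·13 ≡ 1, so inverse 13.
N/199 = 2184527; 2184527 ≡ 104 (mod 199); 104·155 ≡ 1, so inverse 155.
a ≡ 4·4220591·18 + 76·3422999·123 + 2·2603119·13 + 170·2184527·155 = 89932044748.
89932044748 mod 434720873 = 379544910.

379544910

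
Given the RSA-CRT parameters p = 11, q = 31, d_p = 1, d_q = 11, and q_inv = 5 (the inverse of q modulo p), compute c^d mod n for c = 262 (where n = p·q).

9

m₁ = c^(d_p) mod p: c ≡ 9 (mod 11), and 9^1 mod 11 = 9.
m₂ = c^(d_q) mod q: c ≡ 14 (mod 31), and 14^11 mod 31 = 9.
h = q_inv·(m₁ − m₂) mod p = 5·(9 − 9) mod 11 = 0.
m = m₂ + h·q = 9 + 0·31 = 9.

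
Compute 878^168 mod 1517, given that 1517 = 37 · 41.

1000

Mod 37: 878 ≡ 27; by Fermat, exponent reduces to 168 mod 36 = 24; 27^24 ≡ 1 (mod 37).
Mod 41: 878 ≡ 17; by Fermat, exponent reduces to 168 mod 40 = 8; 17^8 ≡ 16 (mod 41).
Combine by CRT: x ≡ 1 (mod 37), x ≡ 16 (mod 41) ⇒ x ≡ 1000 (mod 1517).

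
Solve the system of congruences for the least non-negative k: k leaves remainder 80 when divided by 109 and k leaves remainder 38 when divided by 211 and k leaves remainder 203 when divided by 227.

The moduli are pairwise coprime; N = 109·211·227 = 5220773.
N/109 = 47897; 47897 ≡ 46 (mod 109); 46·64 ≡ 1, so inverse 64.
N/211 = 24743; 24743 ≡ 56 (mod 211); 56·49 ≡ 1, so inverse 49.
N/227 = 22999; 22999 ≡ 72 (mod 227); 72·41 ≡ 1, so inverse 41.
k ≡ 80·47897·64 + 38·24743·49 + 203·22999·41 = 482724783.
482724783 mod 5220773 = 2413667.

2413667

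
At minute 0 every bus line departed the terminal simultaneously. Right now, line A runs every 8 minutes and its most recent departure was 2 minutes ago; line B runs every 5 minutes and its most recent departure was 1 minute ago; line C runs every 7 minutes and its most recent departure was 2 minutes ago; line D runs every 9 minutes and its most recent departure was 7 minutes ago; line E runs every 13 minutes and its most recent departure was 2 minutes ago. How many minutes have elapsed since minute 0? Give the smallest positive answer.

9466

From t ≡ 2 (mod 8) write t = 2 + 8s. Substituting into t ≡ 1 (mod 5) gives 8s ≡ 4 (mod 5), and since 3⁻¹ ≡ 2 (mod 5), s ≡ 3. Hence t ≡ 2 + 8·3 = 26 (mod 40).
From t ≡ 26 (mod 40) write t = 26 + 40s. Substituting into t ≡ 2 (mod 7) gives 40s ≡ 4 (mod 7), and since 5⁻¹ ≡ 3 (mod 7), s ≡ 5. Hence t ≡ 26 + 40·5 = 226 (mod 280).
From t ≡ 226 (mod 280) write t = 226 + 280s. Substituting into t ≡ 7 (mod 9) gives 280s ≡ 6 (mod 9), and since 1⁻¹ ≡ 1 (mod 9), s ≡ 6. Hence t ≡ 226 + 280·6 = 1906 (mod 2520).
From t ≡ 1906 (mod 2520) write t = 1906 + 2520s. Substituting into t ≡ 2 (mod 13) gives 2520s ≡ 7 (mod 13), and since 11⁻¹ ≡ 6 (mod 13), s ≡ 3. Hence t ≡ 1906 + 2520·3 = 9466 (mod 32760).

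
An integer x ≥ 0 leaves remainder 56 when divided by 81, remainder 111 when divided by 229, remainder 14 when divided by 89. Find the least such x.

The moduli are pairwise coprime; N = 81·229·89 = 1650861.
N/81 = 20381; 20381 ≡ 50 (mod 81); 50·47 ≡ 1, so inverse 47.
N/229 = 7209; 7209 ≡ 110 (mod 229); 110·127 ≡ 1, so inverse 127.
N/89 = 18549; 18549 ≡ 37 (mod 89); 37·77 ≡ 1, so inverse 77.
x ≡ 56·20381·47 + 111·7209·127 + 14·18549·77 = 175263887.
175263887 mod 1650861 = 272621.

272621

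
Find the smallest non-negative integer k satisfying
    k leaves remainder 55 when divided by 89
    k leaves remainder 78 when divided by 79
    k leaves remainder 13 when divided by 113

The moduli are pairwise coprime; N = 89·79·113 = 794503.
N/89 = 8927; 8927 ≡ 27 (mod 89); 27·33 ≡ 1, so inverse 33.
N/79 = 10057; 10057 ≡ 24 (mod 79); 24·56 ≡ 1, so inverse 56.
N/113 = 7031; 7031 ≡ 25 (mod 113); 25·104 ≡ 1, so inverse 104.
k ≡ 55·8927·33 + 78·10057·56 + 13·7031·104 = 69637393.
69637393 mod 794503 = 515632.

515632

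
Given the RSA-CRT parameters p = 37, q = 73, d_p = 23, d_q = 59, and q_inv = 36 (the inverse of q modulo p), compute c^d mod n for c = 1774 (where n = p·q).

m₁ = c^(d_p) mod p: c ≡ 35 (mod 37), and 35^23 mod 37 = 32.
m₂ = c^(d_q) mod q: c ≡ 22 (mod 73), and 22^59 mod 73 = 63.
h = q_inv·(m₁ − m₂) mod p = 36·(32 − 63) mod 37 = 31.
m = m₂ + h·q = 63 + 31·73 = 2326.

2326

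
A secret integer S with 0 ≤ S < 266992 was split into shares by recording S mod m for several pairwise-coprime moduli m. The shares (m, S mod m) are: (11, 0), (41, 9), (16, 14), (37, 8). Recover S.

The moduli are pairwise coprime; N = 11·41·16·37 = 266992.
N/11 = 24272; 24272 ≡ 6 (mod 11); 6·2 ≡ 1, so inverse 2.
N/41 = 6512; 6512 ≡ 34 (mod 41); 34·35 ≡ 1, so inverse 35.
N/16 = 16687; 16687 ≡ 15 (mod 16); 15·15 ≡ 1, so inverse 15.
N/37 = 7216; 7216 ≡ 1 (mod 37), inverse 1.
S ≡ 0·24272·2 + 9·6512·35 + 14·16687·15 + 8·7216·1 = 5613278.
5613278 mod 266992 = 6446.

6446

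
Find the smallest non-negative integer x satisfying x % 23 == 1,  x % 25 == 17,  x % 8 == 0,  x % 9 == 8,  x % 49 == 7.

1835792

Combine the congruences pairwise.
From x ≡ 1 (mod 23) write x = 1 + 23t. Substituting into x ≡ 17 (mod 25) gives 23t ≡ 16 (mod 25), and since 23⁻¹ ≡ 12 (mod 25), t ≡ 17. Hence x ≡ 1 + 23·17 = 392 (mod 575).
From x ≡ 392 (mod 575) write x = 392 + 575t. Substituting into x ≡ 0 (mod 8) gives 575t ≡ 0 (mod 8), and since 7⁻¹ ≡ 7 (mod 8), t ≡ 0. Hence x ≡ 392 + 575·0 = 392 (mod 4600).
From x ≡ 392 (mod 4600) write x = 392 + 4600t. Substituting into x ≡ 8 (mod 9) gives 4600t ≡ 3 (mod 9), and since 1⁻¹ ≡ 1 (mod 9), t ≡ 3. Hence x ≡ 392 + 4600·3 = 14192 (mod 41400).
From x ≡ 14192 (mod 41400) write x = 14192 + 41400t. Substituting into x ≡ 7 (mod 49) gives 41400t ≡ 25 (mod 49), and since 44⁻¹ ≡ 39 (mod 49), t ≡ 44. Hence x ≡ 14192 + 41400·44 = 1835792 (mod 2028600).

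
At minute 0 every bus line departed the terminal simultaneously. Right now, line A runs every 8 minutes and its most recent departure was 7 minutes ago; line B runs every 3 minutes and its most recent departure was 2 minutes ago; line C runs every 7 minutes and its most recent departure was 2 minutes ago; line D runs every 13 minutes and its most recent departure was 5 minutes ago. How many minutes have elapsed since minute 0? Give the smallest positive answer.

863

The moduli are pairwise coprime; N = 8·3·7·13 = 2184.
N/8 = 273; 273 ≡ 1 (mod 8), inverse 1.
N/3 = 728; 728 ≡ 2 (mod 3); 2·2 ≡ 1, so inverse 2.
N/7 = 312; 312 ≡ 4 (mod 7); 4·2 ≡ 1, so inverse 2.
N/13 = 168; 168 ≡ 12 (mod 13); 12·12 ≡ 1, so inverse 12.
t ≡ 7·273·1 + 2·728·2 + 2·312·2 + 5·168·12 = 16151.
16151 mod 2184 = 863.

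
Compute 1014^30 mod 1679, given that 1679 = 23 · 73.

877

Mod 23: 1014 ≡ 2; by Fermat, exponent reduces to 30 mod 22 = 8; 2^8 ≡ 3 (mod 23).
Mod 73: 1014 ≡ 65; 65^30 ≡ 1 (mod 73).
Combine by CRT: x ≡ 3 (mod 23), x ≡ 1 (mod 73) ⇒ x ≡ 877 (mod 1679).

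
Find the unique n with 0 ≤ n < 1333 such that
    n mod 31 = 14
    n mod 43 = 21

Combine the congruences pairwise.
From n ≡ 14 (mod 31) write n = 14 + 31t. Substituting into n ≡ 21 (mod 43) gives 31t ≡ 7 (mod 43), and since 31⁻¹ ≡ 25 (mod 43), t ≡ 3. Hence n ≡ 14 + 31·3 = 107 (mod 1333).

107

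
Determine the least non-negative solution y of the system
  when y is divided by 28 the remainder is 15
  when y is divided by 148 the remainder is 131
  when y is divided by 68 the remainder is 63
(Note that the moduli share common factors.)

2647

gcd(28, 148) = 4 and 4 | (131 − 15), so the pair is consistent; merging gives y ≡ 575 (mod 1036), where 1036 = lcm(28, 148).
gcd(1036, 68) = 4 and 4 | (63 − 575), so the pair is consistent; merging gives y ≡ 2647 (mod 17612), where 17612 = lcm(1036, 68).
The solution is unique modulo lcm(28, 148, 68) = 17612.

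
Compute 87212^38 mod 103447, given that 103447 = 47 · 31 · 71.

Mod 47: 87212 ≡ 27; 27^38 ≡ 16 (mod 47).
Mod 31: 87212 ≡ 9; by Fermat, exponent reduces to 38 mod 30 = 8; 9^8 ≡ 28 (mod 31).
Mod 71: 87212 ≡ 24; 24^38 ≡ 50 (mod 71).
Combine by CRT: x ≡ 16 (mod 47), x ≡ 28 (mod 31), x ≡ 50 (mod 71) ⇒ x ≡ 41940 (mod 103447).

41940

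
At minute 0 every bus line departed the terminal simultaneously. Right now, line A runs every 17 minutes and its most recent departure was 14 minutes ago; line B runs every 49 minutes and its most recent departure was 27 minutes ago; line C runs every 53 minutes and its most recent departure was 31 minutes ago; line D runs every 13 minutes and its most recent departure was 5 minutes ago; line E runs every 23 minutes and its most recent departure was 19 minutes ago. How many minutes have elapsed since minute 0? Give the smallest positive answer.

The moduli are pairwise coprime; N = 17·49·53·13·23 = 13200551.
N/17 = 776503; 776503 ≡ 11 (mod 17); 11·14 ≡ 1, so inverse 14.
N/49 = 269399; 269399 ≡ 46 (mod 49); 46·16 ≡ 1, so inverse 16.
N/53 = 249067; 249067 ≡ 20 (mod 53); 20·8 ≡ 1, so inverse 8.
N/13 = 1015427; 1015427 ≡ 10 (mod 13); 10·4 ≡ 1, so inverse 4.
N/23 = 573937; 573937 ≡ 18 (mod 23); 18·9 ≡ 1, so inverse 9.
t ≡ 14·776503·14 + 27·269399·16 + 31·249067·8 + 5·1015427·4 + 19·573937·9 = 448795339.
448795339 mod 13200551 = 13177156.

13177156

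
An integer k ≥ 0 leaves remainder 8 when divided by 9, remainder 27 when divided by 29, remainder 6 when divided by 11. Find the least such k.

2492

The moduli are pairwise coprime; N = 9·29·11 = 2871.
N/9 = 319; 319 ≡ 4 (mod 9); 4·7 ≡ 1, so inverse 7.
N/29 = 99; 99 ≡ 12 (mod 29); 12·17 ≡ 1, so inverse 17.
N/11 = 261; 261 ≡ 8 (mod 11); 8·7 ≡ 1, so inverse 7.
k ≡ 8·319·7 + 27·99·17 + 6·261·7 = 74267.
74267 mod 2871 = 2492.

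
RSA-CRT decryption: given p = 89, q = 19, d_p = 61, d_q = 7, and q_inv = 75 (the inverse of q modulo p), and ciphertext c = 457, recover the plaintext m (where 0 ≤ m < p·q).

77

m₁ = c^(d_p) mod p: c ≡ 12 (mod 89), and 12^61 mod 89 = 77.
m₂ = c^(d_q) mod q: c ≡ 1 (mod 19), and 1^7 mod 19 = 1.
h = q_inv·(m₁ − m₂) mod p = 75·(77 − 1) mod 89 = 4.
m = m₂ + h·q = 1 + 4·19 = 77.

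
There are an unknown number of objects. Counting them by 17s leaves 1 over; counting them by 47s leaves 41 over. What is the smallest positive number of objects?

511

From N ≡ 1 (mod 17) write N = 1 + 17t. Substituting into N ≡ 41 (mod 47) gives 17t ≡ 40 (mod 47), and since 17⁻¹ ≡ 36 (mod 47), t ≡ 30. Hence N ≡ 1 + 17·30 = 511 (mod 799).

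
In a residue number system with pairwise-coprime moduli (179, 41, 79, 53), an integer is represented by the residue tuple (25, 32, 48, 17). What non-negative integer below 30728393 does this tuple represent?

The moduli are pairwise coprime; N = 179·41·79·53 = 30728393.
N/179 = 171667; 171667 ≡ 6 (mod 179); 6·30 ≡ 1, so inverse 30.
N/41 = 749473; 749473 ≡ 34 (mod 41); 34·35 ≡ 1, so inverse 35.
N/79 = 388967; 388967 ≡ 50 (mod 79); 50·49 ≡ 1, so inverse 49.
N/53 = 579781; 579781 ≡ 14 (mod 53); 14·19 ≡ 1, so inverse 19.
x ≡ 25·171667·30 + 32·749473·35 + 48·388967·49 + 17·579781·19 = 2070279657.
2070279657 mod 30728393 = 11477326.

11477326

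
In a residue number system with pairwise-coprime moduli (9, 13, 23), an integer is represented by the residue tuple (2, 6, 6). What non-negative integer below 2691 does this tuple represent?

2099

From x ≡ 2 (mod 9) write x = 2 + 9t. Substituting into x ≡ 6 (mod 13) gives 9t ≡ 4 (mod 13), and since 9⁻¹ ≡ 3 (mod 13), t ≡ 12. Hence x ≡ 2 + 9·12 = 110 (mod 117).
From x ≡ 110 (mod 117) write x = 110 + 117t. Substituting into x ≡ 6 (mod 23) gives 117t ≡ 11 (mod 23), and since 2⁻¹ ≡ 12 (mod 23), t ≡ 17. Hence x ≡ 110 + 117·17 = 2099 (mod 2691).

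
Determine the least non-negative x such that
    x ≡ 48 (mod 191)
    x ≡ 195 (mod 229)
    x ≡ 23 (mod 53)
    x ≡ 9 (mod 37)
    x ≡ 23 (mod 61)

The moduli are pairwise coprime; N = 191·229·53·37·61 = 5232102919.
N/191 = 27393209; 27393209 ≡ 180 (mod 191); 180·52 ≡ 1, so inverse 52.
N/229 = 22847611; 22847611 ≡ 52 (mod 229); 52·207 ≡ 1, so inverse 207.
N/53 = 98718923; 98718923 ≡ 10 (mod 53); 10·16 ≡ 1, so inverse 16.
N/37 = 141408187; 141408187 ≡ 33 (mod 37); 33·9 ≡ 1, so inverse 9.
N/61 = 85772179; 85772179 ≡ 18 (mod 61); 18·17 ≡ 1, so inverse 17.
x ≡ 48·27393209·52 + 195·22847611·207 + 23·98718923·16 + 9·141408187·9 + 23·85772179·17 = 1071936816479.
1071936816479 mod 5232102919 = 4587821003.

4587821003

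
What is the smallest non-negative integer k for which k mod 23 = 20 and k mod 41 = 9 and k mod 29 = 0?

From k ≡ 20 (mod 23) write k = 20 + 23t. Substituting into k ≡ 9 (mod 41) gives 23t ≡ 30 (mod 41), and since 23⁻¹ ≡ 25 (mod 41), t ≡ 12. Hence k ≡ 20 + 23·12 = 296 (mod 943).
From k ≡ 296 (mod 943) write k = 296 + 943t. Substituting into k ≡ 0 (mod 29) gives 943t ≡ 23 (mod 29), and since 15⁻¹ ≡ 2 (mod 29), t ≡ 17. Hence k ≡ 296 + 943·17 = 16327 (mod 27347).

16327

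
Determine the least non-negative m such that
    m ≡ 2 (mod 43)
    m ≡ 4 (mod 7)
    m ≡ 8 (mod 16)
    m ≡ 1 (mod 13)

24168

The moduli are pairwise coprime; N = 43·7·16·13 = 62608.
N/43 = 1456; 1456 ≡ 37 (mod 43); 37·7 ≡ 1, so inverse 7.
N/7 = 8944; 8944 ≡ 5 (mod 7); 5·3 ≡ 1, so inverse 3.
N/16 = 3913; 3913 ≡ 9 (mod 16); 9·9 ≡ 1, so inverse 9.
N/13 = 4816; 4816 ≡ 6 (mod 13); 6·11 ≡ 1, so inverse 11.
m ≡ 2·1456·7 + 4·8944·3 + 8·3913·9 + 1·4816·11 = 462424.
462424 mod 62608 = 24168.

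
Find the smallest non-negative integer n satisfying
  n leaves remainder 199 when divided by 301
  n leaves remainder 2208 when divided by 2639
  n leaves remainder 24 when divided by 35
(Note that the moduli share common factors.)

316249

Combine the congruences pairwise.
gcd(301, 2639) = 7 and 7 | (2208 − 199), so the pair is consistent; merging gives n ≡ 89295 (mod 113477), where 113477 = lcm(301, 2639).
gcd(113477, 35) = 7 and 7 | (24 − 89295), so the pair is consistent; merging gives n ≡ 316249 (mod 567385), where 567385 = lcm(113477, 35).
The solution is unique modulo lcm(301, 2639, 35) = 567385.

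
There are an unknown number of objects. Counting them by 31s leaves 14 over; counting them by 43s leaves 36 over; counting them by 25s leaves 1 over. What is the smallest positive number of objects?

2401

The moduli are pairwise coprime; M = 31·43·25 = 33325.
M/31 = 1075; 1075 ≡ 21 (mod 31); 21·3 ≡ 1, so inverse 3.
M/43 = 775; 775 ≡ 1 (mod 43), inverse 1.
M/25 = 1333; 1333 ≡ 8 (mod 25); 8·22 ≡ 1, so inverse 22.
N ≡ 14·1075·3 + 36·775·1 + 1·1333·22 = 102376.
102376 mod 33325 = 2401.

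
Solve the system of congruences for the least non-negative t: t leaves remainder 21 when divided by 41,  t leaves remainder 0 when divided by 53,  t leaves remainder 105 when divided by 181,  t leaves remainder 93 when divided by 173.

23625492

Combine the congruences pairwise.
From t ≡ 21 (mod 41) write t = 21 + 41s. Substituting into t ≡ 0 (mod 53) gives 41s ≡ 32 (mod 53), and since 41⁻¹ ≡ 22 (mod 53), s ≡ 15. Hence t ≡ 21 + 41·15 = 636 (mod 2173).
From t ≡ 636 (mod 2173) write t = 636 + 2173s. Substituting into t ≡ 105 (mod 181) gives 2173s ≡ 12 (mod 181), and since 1⁻¹ ≡ 1 (mod 181), s ≡ 12. Hence t ≡ 636 + 2173·12 = 26712 (mod 393313).
From t ≡ 26712 (mod 393313) write t = 26712 + 393313s. Substituting into t ≡ 93 (mod 173) gives 393313s ≡ 23 (mod 173), and since 84⁻¹ ≡ 138 (mod 173), s ≡ 60. Hence t ≡ 26712 + 393313·60 = 23625492 (mod 68043149).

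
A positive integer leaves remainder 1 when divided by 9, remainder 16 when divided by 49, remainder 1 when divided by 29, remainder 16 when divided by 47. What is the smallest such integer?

The moduli are pairwise coprime; N = 9·49·29·47 = 601083.
N/9 = 66787; 66787 ≡ 7 (mod 9); 7·4 ≡ 1, so inverse 4.
N/49 = 12267; 12267 ≡ 17 (mod 49); 17·26 ≡ 1, so inverse 26.
N/29 = 20727; 20727 ≡ 21 (mod 29); 21·18 ≡ 1, so inverse 18.
N/47 = 12789; 12789 ≡ 5 (mod 47); 5·19 ≡ 1, so inverse 19.
m ≡ 1·66787·4 + 16·12267·26 + 1·20727·18 + 16·12789·19 = 9631162.
9631162 mod 601083 = 13834.

13834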